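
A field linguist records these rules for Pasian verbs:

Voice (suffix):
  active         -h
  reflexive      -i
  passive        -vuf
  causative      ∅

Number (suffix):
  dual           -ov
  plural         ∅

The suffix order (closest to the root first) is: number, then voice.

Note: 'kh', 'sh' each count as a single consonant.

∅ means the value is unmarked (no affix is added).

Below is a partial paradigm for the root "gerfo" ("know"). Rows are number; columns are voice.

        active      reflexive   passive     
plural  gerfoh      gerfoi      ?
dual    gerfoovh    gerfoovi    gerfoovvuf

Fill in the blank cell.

number = plural: zero marking, form stays gerfo.
Attach voice passive -vuf → gerfovuf.

gerfovuf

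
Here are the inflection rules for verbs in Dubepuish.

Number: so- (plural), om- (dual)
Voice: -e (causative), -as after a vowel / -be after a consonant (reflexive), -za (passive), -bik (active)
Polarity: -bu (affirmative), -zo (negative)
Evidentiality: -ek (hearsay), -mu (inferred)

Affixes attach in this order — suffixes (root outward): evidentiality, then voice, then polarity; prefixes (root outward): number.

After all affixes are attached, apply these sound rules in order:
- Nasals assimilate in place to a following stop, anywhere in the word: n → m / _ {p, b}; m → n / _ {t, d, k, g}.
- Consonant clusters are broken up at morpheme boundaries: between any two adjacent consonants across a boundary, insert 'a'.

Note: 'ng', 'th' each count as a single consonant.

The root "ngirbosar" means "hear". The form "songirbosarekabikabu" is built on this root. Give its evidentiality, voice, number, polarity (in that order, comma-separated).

Segment: so-ngirbosar-ek-bik-bu.
evidentiality: -ek → hearsay.
voice: -bik → active.
number: so- → plural.
polarity: -bu → affirmative.

hearsay, active, plural, affirmative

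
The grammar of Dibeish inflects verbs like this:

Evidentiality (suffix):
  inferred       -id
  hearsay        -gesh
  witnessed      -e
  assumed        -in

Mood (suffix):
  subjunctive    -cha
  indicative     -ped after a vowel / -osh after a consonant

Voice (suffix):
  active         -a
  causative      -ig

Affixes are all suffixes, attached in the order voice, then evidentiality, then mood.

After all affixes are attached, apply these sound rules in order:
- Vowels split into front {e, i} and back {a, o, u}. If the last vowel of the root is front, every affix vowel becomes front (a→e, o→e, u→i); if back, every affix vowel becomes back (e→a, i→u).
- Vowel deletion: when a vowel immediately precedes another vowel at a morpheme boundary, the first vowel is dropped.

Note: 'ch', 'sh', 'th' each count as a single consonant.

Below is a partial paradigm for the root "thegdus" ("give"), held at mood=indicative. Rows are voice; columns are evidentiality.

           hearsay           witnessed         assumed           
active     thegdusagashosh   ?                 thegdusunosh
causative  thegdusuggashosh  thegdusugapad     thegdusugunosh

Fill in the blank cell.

Attach voice active -a → thegdusa.
Attach evidentiality witnessed -e → thegdusae.
Attach mood indicative -ped (after vowel 'e') → thegdusaeped.
Apply vowel harmony: thegdusaeped → thegdusaapad.
Apply vowel deletion: thegdusaapad → thegdusapad.

thegdusapad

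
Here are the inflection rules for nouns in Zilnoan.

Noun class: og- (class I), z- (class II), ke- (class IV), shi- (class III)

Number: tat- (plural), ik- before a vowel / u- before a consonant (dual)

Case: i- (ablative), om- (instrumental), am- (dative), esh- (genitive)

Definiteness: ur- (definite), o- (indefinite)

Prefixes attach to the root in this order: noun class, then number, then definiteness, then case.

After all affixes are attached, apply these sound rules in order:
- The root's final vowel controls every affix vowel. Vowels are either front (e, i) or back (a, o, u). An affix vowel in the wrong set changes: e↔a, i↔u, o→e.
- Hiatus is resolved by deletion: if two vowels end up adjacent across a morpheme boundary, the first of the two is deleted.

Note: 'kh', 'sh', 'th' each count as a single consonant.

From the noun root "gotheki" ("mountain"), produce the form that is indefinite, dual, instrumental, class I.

Attach noun class class I og- → oggotheki.
Attach number dual ik- (before vowel 'o') → ikoggotheki.
Attach definiteness indefinite o- → oikoggotheki.
Attach case instrumental om- → omoikoggotheki.
Apply vowel harmony: omoikoggotheki → emeikeggotheki.
Apply vowel deletion: emeikeggotheki → emikeggotheki.

emikeggotheki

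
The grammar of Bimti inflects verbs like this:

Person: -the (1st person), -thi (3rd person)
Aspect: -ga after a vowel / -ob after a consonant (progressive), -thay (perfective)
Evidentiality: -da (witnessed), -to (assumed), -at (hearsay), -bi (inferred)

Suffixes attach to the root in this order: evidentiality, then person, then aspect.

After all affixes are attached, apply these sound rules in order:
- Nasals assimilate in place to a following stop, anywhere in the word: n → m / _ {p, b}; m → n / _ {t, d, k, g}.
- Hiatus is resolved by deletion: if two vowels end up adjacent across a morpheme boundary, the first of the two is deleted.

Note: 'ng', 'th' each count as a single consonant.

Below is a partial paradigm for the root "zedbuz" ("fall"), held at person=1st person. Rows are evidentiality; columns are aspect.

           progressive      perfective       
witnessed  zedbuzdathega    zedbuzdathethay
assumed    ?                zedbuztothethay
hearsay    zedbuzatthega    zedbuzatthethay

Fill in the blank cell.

Attach evidentiality assumed -to → zedbuzto.
Attach person 1st person -the → zedbuztothe.
Attach aspect progressive -ga (after vowel 'e') → zedbuztothega.
Nasal assimilation: no change.
Vowel deletion: no change.

zedbuztothega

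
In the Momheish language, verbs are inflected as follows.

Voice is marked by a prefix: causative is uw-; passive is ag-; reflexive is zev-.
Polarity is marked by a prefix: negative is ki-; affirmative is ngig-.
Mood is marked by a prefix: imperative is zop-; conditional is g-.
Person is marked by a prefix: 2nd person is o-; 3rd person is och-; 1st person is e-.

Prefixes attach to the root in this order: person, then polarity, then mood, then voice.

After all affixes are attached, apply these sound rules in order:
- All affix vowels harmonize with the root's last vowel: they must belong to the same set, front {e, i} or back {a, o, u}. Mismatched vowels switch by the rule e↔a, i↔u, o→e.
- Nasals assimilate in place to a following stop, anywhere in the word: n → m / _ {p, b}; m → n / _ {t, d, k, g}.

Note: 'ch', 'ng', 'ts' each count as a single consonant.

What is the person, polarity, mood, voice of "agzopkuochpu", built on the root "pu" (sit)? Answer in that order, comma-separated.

Segment: ag-zop-ki-och-pu.
person: och- → 3rd person.
polarity: ki- → negative.
mood: zop- → imperative.
voice: ag- → passive.

3rd person, negative, imperative, passive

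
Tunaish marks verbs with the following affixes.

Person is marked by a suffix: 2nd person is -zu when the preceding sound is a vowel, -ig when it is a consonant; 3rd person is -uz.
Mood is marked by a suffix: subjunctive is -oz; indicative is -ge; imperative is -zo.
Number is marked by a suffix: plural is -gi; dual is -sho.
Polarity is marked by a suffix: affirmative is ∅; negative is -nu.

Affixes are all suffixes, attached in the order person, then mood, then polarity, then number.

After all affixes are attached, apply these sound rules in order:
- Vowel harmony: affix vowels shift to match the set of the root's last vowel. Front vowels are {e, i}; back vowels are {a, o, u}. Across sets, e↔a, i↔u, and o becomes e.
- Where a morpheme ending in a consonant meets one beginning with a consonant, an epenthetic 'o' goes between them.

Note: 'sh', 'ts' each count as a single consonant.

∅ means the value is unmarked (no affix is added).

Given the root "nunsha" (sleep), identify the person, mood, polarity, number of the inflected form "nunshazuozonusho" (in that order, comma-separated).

2nd person, subjunctive, negative, dual

Segment: nunsha-zu-oz-nu-sho.
person: -zu/ig → 2nd person.
mood: -oz → subjunctive.
polarity: -nu → negative.
number: -sho → dual.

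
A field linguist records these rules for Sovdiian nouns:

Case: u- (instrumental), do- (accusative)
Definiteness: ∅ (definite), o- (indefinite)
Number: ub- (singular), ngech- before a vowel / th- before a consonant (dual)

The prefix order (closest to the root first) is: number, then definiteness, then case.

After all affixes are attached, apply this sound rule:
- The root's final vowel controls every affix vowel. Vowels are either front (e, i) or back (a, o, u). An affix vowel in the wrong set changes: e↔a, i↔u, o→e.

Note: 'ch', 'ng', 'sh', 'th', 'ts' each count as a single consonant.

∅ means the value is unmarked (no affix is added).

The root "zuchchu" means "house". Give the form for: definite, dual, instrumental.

Attach number dual th- (before consonant 'z') → thzuchchu.
definiteness = definite: zero marking, form stays thzuchchu.
Attach case instrumental u- → uthzuchchu.
Vowel harmony: no change.

uthzuchchu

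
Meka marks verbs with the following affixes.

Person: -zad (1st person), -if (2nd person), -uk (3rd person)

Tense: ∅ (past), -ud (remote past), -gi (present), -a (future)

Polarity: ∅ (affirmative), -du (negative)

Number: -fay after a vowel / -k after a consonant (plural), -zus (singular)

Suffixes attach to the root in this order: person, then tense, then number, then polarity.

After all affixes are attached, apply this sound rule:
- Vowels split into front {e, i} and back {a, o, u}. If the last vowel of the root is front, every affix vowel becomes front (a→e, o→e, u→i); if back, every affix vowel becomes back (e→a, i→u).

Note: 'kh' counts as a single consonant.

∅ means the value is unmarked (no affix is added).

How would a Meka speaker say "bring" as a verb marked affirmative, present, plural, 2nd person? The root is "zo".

zoufgufay

Attach person 2nd person -if → zoif.
Attach tense present -gi → zoifgi.
Attach number plural -fay (after vowel 'i') → zoifgifay.
polarity = affirmative: zero marking, form stays zoifgifay.
Apply vowel harmony: zoifgifay → zoufgufay.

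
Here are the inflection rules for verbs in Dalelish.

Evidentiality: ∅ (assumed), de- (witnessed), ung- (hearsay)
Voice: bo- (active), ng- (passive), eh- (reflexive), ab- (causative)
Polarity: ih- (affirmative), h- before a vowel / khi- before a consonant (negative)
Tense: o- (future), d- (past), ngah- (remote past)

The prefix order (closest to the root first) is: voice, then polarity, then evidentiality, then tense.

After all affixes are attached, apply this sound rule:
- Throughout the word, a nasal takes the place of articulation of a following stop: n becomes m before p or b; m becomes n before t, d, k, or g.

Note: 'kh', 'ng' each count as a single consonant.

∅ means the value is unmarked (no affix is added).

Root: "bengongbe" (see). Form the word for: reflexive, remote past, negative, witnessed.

ngahdehehbengongbe

Attach voice reflexive eh- → ehbengongbe.
Attach polarity negative h- (before vowel 'e') → hehbengongbe.
Attach evidentiality witnessed de- → dehehbengongbe.
Attach tense remote past ngah- → ngahdehehbengongbe.
Nasal assimilation: no change.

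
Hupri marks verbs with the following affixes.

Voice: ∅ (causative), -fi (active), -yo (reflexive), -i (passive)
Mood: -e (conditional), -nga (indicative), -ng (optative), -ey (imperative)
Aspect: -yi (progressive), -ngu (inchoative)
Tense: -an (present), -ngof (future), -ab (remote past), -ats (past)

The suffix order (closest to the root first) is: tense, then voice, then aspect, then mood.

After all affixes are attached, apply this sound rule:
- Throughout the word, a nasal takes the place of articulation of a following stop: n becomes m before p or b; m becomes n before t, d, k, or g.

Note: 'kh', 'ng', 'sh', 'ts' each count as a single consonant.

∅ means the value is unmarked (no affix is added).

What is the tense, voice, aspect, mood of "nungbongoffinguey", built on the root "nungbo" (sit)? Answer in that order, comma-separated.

future, active, inchoative, imperative

Segment: nungbo-ngof-fi-ngu-ey.
tense: -ngof → future.
voice: -fi → active.
aspect: -ngu → inchoative.
mood: -ey → imperative.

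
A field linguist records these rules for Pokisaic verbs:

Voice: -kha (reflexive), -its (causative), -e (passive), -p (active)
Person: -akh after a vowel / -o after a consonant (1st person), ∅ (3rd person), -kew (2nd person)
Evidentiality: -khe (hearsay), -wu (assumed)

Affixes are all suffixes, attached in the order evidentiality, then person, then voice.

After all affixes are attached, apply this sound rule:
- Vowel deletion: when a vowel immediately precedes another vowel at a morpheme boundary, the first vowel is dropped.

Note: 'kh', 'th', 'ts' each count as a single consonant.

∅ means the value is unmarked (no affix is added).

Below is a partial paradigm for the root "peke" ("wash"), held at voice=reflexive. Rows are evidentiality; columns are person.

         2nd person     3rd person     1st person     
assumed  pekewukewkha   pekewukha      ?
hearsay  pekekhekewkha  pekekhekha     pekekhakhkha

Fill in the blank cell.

Attach evidentiality assumed -wu → pekewu.
Attach person 1st person -akh (after vowel 'u') → pekewuakh.
Attach voice reflexive -kha → pekewuakhkha.
Apply vowel deletion: pekewuakhkha → pekewakhkha.

pekewakhkha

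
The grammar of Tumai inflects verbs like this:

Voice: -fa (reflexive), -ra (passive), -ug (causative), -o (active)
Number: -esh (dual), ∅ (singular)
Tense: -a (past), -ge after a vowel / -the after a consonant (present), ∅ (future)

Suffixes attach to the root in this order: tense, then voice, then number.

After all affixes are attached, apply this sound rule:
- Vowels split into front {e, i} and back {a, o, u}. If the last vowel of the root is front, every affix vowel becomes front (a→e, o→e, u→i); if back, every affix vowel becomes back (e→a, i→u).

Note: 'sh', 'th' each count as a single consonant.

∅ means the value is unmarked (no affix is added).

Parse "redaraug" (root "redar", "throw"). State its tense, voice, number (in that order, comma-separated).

Segment: redar-a-ug.
tense: -a → past.
voice: -ug → causative.
number: ∅ → singular.

past, causative, singular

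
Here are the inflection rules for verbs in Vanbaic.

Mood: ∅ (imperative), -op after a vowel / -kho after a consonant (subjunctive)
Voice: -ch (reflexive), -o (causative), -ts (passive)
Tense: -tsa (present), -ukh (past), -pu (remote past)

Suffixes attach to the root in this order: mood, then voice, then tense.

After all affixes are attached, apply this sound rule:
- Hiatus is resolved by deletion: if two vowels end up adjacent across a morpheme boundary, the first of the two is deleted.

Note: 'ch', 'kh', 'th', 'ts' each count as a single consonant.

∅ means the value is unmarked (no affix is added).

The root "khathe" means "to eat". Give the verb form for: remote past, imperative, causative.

mood = imperative: zero marking, form stays khathe.
Attach voice causative -o → khatheo.
Attach tense remote past -pu → khatheopu.
Apply vowel deletion: khatheopu → khathopu.

khathopu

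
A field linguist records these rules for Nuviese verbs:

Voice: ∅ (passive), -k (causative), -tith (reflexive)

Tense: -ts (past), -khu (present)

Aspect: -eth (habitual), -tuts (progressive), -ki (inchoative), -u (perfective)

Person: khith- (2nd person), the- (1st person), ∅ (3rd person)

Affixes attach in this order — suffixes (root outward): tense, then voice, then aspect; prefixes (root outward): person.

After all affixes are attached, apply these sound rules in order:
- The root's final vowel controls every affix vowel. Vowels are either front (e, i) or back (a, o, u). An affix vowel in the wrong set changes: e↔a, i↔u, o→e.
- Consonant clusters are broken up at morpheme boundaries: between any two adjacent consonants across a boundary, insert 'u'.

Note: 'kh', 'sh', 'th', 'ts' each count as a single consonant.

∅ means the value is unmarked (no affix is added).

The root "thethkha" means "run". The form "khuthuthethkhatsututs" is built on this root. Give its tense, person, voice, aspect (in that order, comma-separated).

Segment: khith-thethkha-ts-tuts.
tense: -ts → past.
person: khith- → 2nd person.
voice: ∅ → passive.
aspect: -tuts → progressive.

past, 2nd person, passive, progressive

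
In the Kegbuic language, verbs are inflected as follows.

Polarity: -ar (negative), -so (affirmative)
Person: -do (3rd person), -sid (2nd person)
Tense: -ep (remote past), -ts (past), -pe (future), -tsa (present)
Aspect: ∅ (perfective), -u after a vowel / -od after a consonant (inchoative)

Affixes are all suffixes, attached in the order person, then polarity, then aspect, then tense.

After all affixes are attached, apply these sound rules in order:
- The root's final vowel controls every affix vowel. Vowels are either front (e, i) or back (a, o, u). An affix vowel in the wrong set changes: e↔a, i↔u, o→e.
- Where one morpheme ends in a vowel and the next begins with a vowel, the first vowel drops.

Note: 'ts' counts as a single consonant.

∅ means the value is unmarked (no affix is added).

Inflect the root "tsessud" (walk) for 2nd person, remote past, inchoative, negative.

tsessudsudarodap

Attach person 2nd person -sid → tsessudsid.
Attach polarity negative -ar → tsessudsidar.
Attach aspect inchoative -od (after consonant 'r') → tsessudsidarod.
Attach tense remote past -ep → tsessudsidarodep.
Apply vowel harmony: tsessudsidarodep → tsessudsudarodap.
Vowel deletion: no change.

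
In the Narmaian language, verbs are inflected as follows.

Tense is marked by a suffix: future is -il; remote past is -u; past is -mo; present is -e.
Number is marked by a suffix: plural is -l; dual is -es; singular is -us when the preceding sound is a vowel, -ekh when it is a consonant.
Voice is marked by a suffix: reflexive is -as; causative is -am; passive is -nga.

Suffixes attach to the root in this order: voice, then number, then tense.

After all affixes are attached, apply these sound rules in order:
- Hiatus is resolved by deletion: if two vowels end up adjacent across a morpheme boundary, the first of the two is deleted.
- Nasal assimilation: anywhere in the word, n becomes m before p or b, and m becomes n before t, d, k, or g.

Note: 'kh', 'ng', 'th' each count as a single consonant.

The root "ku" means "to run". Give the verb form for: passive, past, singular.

Attach voice passive -nga → kunga.
Attach number singular -us (after vowel 'a') → kungaus.
Attach tense past -mo → kungausmo.
Apply vowel deletion: kungausmo → kungusmo.
Nasal assimilation: no change.

kungusmo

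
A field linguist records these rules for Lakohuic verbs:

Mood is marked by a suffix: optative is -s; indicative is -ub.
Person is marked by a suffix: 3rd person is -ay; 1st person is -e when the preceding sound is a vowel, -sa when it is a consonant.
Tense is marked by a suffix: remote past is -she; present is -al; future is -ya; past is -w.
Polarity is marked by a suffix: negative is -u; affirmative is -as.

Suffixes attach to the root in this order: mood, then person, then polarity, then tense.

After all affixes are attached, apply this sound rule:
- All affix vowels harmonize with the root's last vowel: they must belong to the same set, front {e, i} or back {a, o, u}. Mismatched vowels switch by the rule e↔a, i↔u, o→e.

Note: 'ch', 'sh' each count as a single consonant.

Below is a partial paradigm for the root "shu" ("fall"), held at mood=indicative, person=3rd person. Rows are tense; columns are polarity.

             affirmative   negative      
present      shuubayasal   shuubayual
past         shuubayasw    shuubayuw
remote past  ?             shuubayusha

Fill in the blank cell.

shuubayassha

Attach mood indicative -ub → shuub.
Attach person 3rd person -ay → shuubay.
Attach polarity affirmative -as → shuubayas.
Attach tense remote past -she → shuubayasshe.
Apply vowel harmony: shuubayasshe → shuubayassha.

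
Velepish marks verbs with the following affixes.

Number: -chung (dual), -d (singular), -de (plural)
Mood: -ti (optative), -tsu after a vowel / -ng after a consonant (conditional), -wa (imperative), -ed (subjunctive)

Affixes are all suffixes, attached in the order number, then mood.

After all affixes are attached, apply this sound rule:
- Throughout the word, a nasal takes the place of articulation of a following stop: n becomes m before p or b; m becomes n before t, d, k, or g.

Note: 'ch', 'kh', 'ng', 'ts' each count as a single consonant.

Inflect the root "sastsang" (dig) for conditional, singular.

sastsangdng

Attach number singular -d → sastsangd.
Attach mood conditional -ng (after consonant 'd') → sastsangdng.
Nasal assimilation: no change.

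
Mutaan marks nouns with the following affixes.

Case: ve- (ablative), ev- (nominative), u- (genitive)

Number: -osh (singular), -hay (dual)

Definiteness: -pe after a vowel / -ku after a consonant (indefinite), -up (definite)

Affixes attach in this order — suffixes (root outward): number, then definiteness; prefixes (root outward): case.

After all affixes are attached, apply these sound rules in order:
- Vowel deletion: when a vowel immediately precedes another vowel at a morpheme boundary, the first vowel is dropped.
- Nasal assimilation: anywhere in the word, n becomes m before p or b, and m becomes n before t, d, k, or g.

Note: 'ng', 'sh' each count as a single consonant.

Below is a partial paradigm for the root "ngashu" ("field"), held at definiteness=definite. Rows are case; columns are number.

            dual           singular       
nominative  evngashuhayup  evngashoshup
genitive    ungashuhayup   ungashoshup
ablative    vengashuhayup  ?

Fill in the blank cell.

vengashoshup

Attach number singular -osh → ngashuosh.
Attach definiteness definite -up → ngashuoshup.
Attach case ablative ve- → vengashuoshup.
Apply vowel deletion: vengashuoshup → vengashoshup.
Nasal assimilation: no change.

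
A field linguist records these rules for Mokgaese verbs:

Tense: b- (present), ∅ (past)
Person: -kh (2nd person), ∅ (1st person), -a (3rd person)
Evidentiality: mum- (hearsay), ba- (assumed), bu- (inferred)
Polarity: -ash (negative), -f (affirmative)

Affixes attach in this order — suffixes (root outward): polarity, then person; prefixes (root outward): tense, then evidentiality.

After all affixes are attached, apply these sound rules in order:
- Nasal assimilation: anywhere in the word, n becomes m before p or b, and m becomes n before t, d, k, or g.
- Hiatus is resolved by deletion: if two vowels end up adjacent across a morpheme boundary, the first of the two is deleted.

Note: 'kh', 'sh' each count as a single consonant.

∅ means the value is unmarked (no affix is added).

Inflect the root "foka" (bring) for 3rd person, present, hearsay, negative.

mumbfokasha

Attach tense present b- → bfoka.
Attach polarity negative -ash → bfokaash.
Attach person 3rd person -a → bfokaasha.
Attach evidentiality hearsay mum- → mumbfokaasha.
Nasal assimilation: no change.
Apply vowel deletion: mumbfokaasha → mumbfokasha.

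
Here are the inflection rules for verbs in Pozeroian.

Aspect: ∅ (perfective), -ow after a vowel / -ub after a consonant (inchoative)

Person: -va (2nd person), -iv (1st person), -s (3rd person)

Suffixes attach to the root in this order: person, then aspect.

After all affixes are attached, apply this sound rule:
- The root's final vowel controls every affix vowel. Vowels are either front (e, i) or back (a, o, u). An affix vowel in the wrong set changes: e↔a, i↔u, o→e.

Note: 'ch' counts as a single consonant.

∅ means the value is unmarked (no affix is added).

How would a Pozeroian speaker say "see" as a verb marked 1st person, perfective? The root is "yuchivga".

Attach person 1st person -iv → yuchivgaiv.
aspect = perfective: zero marking, form stays yuchivgaiv.
Apply vowel harmony: yuchivgaiv → yuchivgauv.

yuchivgauv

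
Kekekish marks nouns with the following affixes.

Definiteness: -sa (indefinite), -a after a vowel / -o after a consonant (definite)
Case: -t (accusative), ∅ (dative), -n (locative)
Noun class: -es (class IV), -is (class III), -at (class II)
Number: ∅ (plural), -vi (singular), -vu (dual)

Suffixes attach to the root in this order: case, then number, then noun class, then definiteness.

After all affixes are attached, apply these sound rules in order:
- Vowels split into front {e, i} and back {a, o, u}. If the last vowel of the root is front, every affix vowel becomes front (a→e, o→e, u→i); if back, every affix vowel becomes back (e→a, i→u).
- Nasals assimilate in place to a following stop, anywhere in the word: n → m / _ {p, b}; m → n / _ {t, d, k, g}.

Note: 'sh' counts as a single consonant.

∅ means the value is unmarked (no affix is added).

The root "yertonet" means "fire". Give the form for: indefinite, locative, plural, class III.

yertonetnisse

Attach case locative -n → yertonetn.
number = plural: zero marking, form stays yertonetn.
Attach noun class class III -is → yertonetnis.
Attach definiteness indefinite -sa → yertonetnissa.
Apply vowel harmony: yertonetnissa → yertonetnisse.
Nasal assimilation: no change.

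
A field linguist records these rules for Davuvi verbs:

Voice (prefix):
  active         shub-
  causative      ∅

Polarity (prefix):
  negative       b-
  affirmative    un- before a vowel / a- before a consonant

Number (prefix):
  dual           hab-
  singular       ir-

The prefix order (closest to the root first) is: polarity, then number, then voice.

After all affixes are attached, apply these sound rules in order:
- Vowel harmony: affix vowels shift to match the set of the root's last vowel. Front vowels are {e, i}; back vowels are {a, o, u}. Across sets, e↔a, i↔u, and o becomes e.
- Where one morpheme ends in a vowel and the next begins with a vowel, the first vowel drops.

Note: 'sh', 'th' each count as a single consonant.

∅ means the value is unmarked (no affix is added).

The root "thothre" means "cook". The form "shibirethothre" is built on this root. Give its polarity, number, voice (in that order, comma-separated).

Segment: shub-ir-a-thothre.
polarity: un/a- → affirmative.
number: ir- → singular.
voice: shub- → active.

affirmative, singular, active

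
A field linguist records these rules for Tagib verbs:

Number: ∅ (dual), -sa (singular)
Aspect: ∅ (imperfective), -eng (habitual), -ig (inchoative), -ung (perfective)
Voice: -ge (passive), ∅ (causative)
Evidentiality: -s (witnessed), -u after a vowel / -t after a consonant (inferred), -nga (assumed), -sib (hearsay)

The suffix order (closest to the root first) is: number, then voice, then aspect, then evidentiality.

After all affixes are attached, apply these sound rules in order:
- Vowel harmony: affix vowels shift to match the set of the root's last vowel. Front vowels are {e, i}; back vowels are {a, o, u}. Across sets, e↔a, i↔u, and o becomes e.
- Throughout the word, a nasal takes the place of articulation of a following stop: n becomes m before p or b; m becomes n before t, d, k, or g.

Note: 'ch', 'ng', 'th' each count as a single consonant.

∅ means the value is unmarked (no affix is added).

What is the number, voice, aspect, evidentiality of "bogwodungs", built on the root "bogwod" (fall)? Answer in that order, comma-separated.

Segment: bogwod-ung-s.
number: ∅ → dual.
voice: ∅ → causative.
aspect: -ung → perfective.
evidentiality: -s → witnessed.

dual, causative, perfective, witnessed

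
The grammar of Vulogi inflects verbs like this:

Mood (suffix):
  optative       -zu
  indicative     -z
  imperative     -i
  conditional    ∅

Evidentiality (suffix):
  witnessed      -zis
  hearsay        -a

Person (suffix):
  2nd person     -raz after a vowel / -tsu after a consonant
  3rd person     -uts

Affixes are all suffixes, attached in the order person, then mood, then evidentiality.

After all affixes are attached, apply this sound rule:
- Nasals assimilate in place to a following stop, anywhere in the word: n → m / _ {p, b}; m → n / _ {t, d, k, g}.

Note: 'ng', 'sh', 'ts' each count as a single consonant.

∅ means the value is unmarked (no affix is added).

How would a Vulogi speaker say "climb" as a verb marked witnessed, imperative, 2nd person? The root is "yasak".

Attach person 2nd person -tsu (after consonant 'k') → yasaktsu.
Attach mood imperative -i → yasaktsui.
Attach evidentiality witnessed -zis → yasaktsuizis.
Nasal assimilation: no change.

yasaktsuizis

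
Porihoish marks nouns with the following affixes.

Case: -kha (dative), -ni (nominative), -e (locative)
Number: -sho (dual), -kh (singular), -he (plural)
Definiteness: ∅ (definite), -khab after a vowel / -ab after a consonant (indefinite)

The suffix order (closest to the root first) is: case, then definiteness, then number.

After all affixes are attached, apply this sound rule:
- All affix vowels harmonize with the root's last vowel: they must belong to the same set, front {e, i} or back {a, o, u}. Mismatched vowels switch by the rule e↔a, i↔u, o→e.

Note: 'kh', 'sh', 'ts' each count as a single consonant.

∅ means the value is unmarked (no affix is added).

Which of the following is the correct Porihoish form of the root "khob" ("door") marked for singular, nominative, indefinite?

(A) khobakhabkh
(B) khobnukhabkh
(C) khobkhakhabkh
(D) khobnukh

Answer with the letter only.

B

Attach case nominative -ni → khobni.
Attach definiteness indefinite -khab (after vowel 'i') → khobnikhab.
Attach number singular -kh → khobnikhabkh.
Apply vowel harmony: khobnikhabkh → khobnukhabkh.
So the correct form is khobnukhabkh, option (B).
(A) khobakhabkh is wrong: it uses locative instead of nominative for case.
(C) khobkhakhabkh is wrong: it uses dative instead of nominative for case.
(D) khobnukh is wrong: it uses definite instead of indefinite for definiteness.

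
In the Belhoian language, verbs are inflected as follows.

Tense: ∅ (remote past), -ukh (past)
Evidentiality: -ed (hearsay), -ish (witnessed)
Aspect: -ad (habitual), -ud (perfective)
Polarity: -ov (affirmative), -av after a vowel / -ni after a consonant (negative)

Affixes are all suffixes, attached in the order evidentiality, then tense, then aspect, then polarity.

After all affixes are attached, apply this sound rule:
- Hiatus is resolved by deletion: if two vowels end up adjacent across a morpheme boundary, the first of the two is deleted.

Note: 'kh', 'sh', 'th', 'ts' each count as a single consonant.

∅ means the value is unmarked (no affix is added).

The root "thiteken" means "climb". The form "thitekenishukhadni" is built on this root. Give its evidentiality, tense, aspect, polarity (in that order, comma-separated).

witnessed, past, habitual, negative

Segment: thiteken-ish-ukh-ad-ni.
evidentiality: -ish → witnessed.
tense: -ukh → past.
aspect: -ad → habitual.
polarity: -av/ni → negative.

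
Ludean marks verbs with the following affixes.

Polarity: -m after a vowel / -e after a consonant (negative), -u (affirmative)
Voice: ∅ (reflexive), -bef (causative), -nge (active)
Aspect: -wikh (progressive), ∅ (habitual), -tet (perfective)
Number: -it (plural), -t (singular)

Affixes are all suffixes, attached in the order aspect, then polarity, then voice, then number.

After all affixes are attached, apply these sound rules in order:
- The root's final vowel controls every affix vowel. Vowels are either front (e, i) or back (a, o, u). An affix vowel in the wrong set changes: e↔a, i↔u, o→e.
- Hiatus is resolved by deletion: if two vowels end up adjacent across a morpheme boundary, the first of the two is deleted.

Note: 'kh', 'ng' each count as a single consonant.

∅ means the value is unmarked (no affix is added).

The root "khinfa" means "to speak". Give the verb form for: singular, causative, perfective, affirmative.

khinfatatubaft

Attach aspect perfective -tet → khinfatet.
Attach polarity affirmative -u → khinfatetu.
Attach voice causative -bef → khinfatetubef.
Attach number singular -t → khinfatetubeft.
Apply vowel harmony: khinfatetubeft → khinfatatubaft.
Vowel deletion: no change.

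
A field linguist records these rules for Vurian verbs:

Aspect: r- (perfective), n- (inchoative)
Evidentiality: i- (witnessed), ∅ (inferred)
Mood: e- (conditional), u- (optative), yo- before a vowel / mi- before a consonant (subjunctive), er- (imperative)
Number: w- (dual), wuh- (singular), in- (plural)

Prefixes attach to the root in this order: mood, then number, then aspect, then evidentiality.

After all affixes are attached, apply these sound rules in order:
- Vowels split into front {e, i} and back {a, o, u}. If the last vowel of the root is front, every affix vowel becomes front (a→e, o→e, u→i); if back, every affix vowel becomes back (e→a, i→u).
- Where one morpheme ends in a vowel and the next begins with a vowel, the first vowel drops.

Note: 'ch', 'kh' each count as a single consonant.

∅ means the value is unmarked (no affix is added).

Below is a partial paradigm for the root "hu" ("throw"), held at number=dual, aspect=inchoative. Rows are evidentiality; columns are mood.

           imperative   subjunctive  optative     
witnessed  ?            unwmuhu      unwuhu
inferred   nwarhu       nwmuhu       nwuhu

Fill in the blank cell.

unwarhu

Attach mood imperative er- → erhu.
Attach number dual w- → werhu.
Attach aspect inchoative n- → nwerhu.
Attach evidentiality witnessed i- → inwerhu.
Apply vowel harmony: inwerhu → unwarhu.
Vowel deletion: no change.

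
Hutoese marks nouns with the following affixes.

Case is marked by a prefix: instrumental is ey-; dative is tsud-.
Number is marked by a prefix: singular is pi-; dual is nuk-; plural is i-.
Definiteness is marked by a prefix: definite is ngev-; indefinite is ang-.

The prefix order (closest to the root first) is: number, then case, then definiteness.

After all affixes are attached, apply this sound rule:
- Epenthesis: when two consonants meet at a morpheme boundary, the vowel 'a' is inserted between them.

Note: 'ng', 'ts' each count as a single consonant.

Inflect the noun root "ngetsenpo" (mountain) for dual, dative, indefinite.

angatsudanukangetsenpo

Attach number dual nuk- → nukngetsenpo.
Attach case dative tsud- → tsudnukngetsenpo.
Attach definiteness indefinite ang- → angtsudnukngetsenpo.
Apply epenthesis: angtsudnukngetsenpo → angatsudanukangetsenpo.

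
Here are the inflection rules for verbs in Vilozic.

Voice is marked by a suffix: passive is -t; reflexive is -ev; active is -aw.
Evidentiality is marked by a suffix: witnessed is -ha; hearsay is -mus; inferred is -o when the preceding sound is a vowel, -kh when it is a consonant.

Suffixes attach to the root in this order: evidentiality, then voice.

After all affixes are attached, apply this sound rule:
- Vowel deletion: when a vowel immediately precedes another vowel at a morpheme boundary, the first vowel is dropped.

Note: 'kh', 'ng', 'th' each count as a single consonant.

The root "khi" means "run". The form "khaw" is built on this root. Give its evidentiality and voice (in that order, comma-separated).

inferred, active

Segment: khi-o-aw.
evidentiality: -o/kh → inferred.
voice: -aw → active.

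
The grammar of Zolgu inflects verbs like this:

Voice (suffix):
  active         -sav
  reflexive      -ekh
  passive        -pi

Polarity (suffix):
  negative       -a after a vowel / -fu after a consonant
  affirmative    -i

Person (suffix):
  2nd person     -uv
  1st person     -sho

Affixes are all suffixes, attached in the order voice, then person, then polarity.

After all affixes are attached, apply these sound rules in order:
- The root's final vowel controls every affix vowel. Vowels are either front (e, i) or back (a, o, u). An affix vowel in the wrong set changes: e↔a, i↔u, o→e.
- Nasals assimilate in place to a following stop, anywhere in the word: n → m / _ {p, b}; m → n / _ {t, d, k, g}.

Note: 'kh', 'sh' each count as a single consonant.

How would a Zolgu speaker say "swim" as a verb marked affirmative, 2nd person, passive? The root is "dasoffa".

Attach voice passive -pi → dasoffapi.
Attach person 2nd person -uv → dasoffapiuv.
Attach polarity affirmative -i → dasoffapiuvi.
Apply vowel harmony: dasoffapiuvi → dasoffapuuvu.
Nasal assimilation: no change.

dasoffapuuvu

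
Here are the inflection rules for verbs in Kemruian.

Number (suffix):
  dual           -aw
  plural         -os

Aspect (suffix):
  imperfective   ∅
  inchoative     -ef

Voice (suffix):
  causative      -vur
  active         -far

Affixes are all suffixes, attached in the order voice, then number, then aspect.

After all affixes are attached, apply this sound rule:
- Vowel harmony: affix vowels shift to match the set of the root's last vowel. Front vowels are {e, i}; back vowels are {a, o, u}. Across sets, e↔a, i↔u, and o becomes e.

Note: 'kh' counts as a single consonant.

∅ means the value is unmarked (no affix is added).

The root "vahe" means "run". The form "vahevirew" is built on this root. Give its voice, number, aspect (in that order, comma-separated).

Segment: vahe-vur-aw.
voice: -vur → causative.
number: -aw → dual.
aspect: ∅ → imperfective.

causative, dual, imperfective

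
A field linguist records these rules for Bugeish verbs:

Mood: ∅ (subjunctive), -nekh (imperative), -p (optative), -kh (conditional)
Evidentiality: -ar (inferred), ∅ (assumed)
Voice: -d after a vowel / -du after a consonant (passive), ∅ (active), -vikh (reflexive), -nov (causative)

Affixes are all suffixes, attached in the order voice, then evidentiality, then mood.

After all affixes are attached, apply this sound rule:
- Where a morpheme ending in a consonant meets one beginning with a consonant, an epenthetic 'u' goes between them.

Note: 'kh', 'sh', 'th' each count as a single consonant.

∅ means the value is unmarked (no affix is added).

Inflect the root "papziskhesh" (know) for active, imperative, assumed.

papziskheshunekh

voice = active: zero marking, form stays papziskhesh.
evidentiality = assumed: zero marking, form stays papziskhesh.
Attach mood imperative -nekh → papziskheshnekh.
Apply epenthesis: papziskheshnekh → papziskheshunekh.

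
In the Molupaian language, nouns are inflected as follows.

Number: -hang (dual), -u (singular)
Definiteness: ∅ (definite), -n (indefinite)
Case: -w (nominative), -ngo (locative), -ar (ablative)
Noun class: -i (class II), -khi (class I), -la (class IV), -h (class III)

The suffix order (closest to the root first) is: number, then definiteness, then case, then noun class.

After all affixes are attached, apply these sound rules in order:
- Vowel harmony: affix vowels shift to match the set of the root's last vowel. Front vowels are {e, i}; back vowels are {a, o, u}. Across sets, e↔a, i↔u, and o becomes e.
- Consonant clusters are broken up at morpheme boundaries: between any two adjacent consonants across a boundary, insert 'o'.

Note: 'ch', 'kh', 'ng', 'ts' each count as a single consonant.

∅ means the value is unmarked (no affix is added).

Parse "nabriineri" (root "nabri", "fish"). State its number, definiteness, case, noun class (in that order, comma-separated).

singular, indefinite, ablative, class II

Segment: nabri-u-n-ar-i.
number: -u → singular.
definiteness: -n → indefinite.
case: -ar → ablative.
noun class: -i → class II.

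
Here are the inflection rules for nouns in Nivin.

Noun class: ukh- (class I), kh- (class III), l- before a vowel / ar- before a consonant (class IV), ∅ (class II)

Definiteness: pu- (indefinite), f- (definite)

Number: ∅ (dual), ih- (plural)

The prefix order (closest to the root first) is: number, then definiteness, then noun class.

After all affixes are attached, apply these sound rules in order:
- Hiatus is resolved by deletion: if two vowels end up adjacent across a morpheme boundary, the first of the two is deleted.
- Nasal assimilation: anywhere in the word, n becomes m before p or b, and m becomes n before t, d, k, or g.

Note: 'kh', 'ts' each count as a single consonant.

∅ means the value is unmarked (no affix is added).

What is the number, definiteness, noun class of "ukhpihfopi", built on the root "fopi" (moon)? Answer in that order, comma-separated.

Segment: ukh-pu-ih-fopi.
number: ih- → plural.
definiteness: pu- → indefinite.
noun class: ukh- → class I.

plural, indefinite, class I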